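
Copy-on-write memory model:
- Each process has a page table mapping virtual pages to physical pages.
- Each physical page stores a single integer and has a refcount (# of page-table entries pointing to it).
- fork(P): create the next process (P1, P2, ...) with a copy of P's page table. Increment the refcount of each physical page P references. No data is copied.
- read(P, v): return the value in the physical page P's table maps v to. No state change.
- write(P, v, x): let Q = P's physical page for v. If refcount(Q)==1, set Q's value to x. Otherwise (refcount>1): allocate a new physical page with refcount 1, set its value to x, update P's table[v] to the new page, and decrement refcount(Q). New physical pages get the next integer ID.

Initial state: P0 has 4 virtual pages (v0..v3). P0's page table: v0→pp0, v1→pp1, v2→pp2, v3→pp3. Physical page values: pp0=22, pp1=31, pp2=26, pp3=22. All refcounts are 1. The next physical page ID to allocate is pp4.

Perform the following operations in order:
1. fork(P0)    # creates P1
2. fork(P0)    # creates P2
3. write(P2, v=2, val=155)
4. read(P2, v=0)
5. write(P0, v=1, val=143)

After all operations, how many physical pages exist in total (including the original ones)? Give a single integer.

Op 1: fork(P0) -> P1. 4 ppages; refcounts: pp0:2 pp1:2 pp2:2 pp3:2
Op 2: fork(P0) -> P2. 4 ppages; refcounts: pp0:3 pp1:3 pp2:3 pp3:3
Op 3: write(P2, v2, 155). refcount(pp2)=3>1 -> COPY to pp4. 5 ppages; refcounts: pp0:3 pp1:3 pp2:2 pp3:3 pp4:1
Op 4: read(P2, v0) -> 22. No state change.
Op 5: write(P0, v1, 143). refcount(pp1)=3>1 -> COPY to pp5. 6 ppages; refcounts: pp0:3 pp1:2 pp2:2 pp3:3 pp4:1 pp5:1

Answer: 6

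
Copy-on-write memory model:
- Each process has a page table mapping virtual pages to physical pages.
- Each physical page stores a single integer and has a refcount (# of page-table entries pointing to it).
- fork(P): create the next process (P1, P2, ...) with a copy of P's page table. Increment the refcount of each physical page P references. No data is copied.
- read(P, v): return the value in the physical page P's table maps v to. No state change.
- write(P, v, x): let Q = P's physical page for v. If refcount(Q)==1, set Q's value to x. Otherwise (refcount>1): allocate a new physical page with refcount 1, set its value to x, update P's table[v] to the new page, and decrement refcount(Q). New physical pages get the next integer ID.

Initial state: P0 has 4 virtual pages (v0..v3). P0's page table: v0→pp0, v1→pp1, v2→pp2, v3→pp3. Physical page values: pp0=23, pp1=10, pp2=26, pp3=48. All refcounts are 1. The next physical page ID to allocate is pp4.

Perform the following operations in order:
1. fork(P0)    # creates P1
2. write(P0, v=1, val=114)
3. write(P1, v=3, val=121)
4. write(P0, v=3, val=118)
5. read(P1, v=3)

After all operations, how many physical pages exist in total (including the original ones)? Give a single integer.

Answer: 6

Derivation:
Op 1: fork(P0) -> P1. 4 ppages; refcounts: pp0:2 pp1:2 pp2:2 pp3:2
Op 2: write(P0, v1, 114). refcount(pp1)=2>1 -> COPY to pp4. 5 ppages; refcounts: pp0:2 pp1:1 pp2:2 pp3:2 pp4:1
Op 3: write(P1, v3, 121). refcount(pp3)=2>1 -> COPY to pp5. 6 ppages; refcounts: pp0:2 pp1:1 pp2:2 pp3:1 pp4:1 pp5:1
Op 4: write(P0, v3, 118). refcount(pp3)=1 -> write in place. 6 ppages; refcounts: pp0:2 pp1:1 pp2:2 pp3:1 pp4:1 pp5:1
Op 5: read(P1, v3) -> 121. No state change.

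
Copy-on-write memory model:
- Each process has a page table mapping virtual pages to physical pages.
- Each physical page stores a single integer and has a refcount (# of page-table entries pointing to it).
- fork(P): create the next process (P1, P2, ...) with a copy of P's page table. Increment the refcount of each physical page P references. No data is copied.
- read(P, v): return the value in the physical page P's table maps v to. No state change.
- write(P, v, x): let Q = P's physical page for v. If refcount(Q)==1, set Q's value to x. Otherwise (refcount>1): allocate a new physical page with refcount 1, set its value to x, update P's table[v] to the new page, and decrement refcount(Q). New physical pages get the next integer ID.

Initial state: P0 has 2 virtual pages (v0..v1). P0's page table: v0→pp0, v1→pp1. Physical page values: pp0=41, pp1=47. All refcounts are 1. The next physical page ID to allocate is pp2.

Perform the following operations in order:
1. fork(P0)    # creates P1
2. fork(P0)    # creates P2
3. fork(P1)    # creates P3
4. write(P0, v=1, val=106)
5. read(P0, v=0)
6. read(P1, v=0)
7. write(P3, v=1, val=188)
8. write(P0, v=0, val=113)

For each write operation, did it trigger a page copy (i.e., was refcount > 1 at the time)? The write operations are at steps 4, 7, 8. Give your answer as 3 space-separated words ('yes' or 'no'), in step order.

Op 1: fork(P0) -> P1. 2 ppages; refcounts: pp0:2 pp1:2
Op 2: fork(P0) -> P2. 2 ppages; refcounts: pp0:3 pp1:3
Op 3: fork(P1) -> P3. 2 ppages; refcounts: pp0:4 pp1:4
Op 4: write(P0, v1, 106). refcount(pp1)=4>1 -> COPY to pp2. 3 ppages; refcounts: pp0:4 pp1:3 pp2:1
Op 5: read(P0, v0) -> 41. No state change.
Op 6: read(P1, v0) -> 41. No state change.
Op 7: write(P3, v1, 188). refcount(pp1)=3>1 -> COPY to pp3. 4 ppages; refcounts: pp0:4 pp1:2 pp2:1 pp3:1
Op 8: write(P0, v0, 113). refcount(pp0)=4>1 -> COPY to pp4. 5 ppages; refcounts: pp0:3 pp1:2 pp2:1 pp3:1 pp4:1

yes yes yes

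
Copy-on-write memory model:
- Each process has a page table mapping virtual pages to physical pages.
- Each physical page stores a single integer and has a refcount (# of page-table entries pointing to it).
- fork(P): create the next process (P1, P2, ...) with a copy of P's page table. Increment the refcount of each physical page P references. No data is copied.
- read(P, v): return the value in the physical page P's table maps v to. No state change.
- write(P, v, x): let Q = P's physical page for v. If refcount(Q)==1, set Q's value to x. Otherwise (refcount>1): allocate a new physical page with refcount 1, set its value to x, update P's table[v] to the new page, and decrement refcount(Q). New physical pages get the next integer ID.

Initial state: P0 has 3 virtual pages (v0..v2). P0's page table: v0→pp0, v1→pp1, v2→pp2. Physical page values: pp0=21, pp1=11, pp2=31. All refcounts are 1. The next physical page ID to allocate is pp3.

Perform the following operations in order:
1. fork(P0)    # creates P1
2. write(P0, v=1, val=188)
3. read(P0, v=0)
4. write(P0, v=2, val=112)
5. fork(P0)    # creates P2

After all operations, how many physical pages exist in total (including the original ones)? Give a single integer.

Answer: 5

Derivation:
Op 1: fork(P0) -> P1. 3 ppages; refcounts: pp0:2 pp1:2 pp2:2
Op 2: write(P0, v1, 188). refcount(pp1)=2>1 -> COPY to pp3. 4 ppages; refcounts: pp0:2 pp1:1 pp2:2 pp3:1
Op 3: read(P0, v0) -> 21. No state change.
Op 4: write(P0, v2, 112). refcount(pp2)=2>1 -> COPY to pp4. 5 ppages; refcounts: pp0:2 pp1:1 pp2:1 pp3:1 pp4:1
Op 5: fork(P0) -> P2. 5 ppages; refcounts: pp0:3 pp1:1 pp2:1 pp3:2 pp4:2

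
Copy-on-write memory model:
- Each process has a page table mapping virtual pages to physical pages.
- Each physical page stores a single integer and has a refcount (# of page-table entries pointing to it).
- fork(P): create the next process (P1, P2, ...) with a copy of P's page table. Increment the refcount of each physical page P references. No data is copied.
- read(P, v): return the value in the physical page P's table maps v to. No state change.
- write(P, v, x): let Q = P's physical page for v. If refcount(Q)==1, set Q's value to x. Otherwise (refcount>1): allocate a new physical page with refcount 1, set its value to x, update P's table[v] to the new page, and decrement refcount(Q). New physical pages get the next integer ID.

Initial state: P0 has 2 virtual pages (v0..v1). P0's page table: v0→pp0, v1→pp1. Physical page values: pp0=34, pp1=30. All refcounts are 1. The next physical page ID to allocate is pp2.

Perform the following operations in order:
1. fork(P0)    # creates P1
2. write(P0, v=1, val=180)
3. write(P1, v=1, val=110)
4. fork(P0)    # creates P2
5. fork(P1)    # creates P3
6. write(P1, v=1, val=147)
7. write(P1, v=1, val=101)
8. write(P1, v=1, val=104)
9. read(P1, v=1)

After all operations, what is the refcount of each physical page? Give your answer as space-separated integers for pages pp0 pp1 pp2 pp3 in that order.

Answer: 4 1 2 1

Derivation:
Op 1: fork(P0) -> P1. 2 ppages; refcounts: pp0:2 pp1:2
Op 2: write(P0, v1, 180). refcount(pp1)=2>1 -> COPY to pp2. 3 ppages; refcounts: pp0:2 pp1:1 pp2:1
Op 3: write(P1, v1, 110). refcount(pp1)=1 -> write in place. 3 ppages; refcounts: pp0:2 pp1:1 pp2:1
Op 4: fork(P0) -> P2. 3 ppages; refcounts: pp0:3 pp1:1 pp2:2
Op 5: fork(P1) -> P3. 3 ppages; refcounts: pp0:4 pp1:2 pp2:2
Op 6: write(P1, v1, 147). refcount(pp1)=2>1 -> COPY to pp3. 4 ppages; refcounts: pp0:4 pp1:1 pp2:2 pp3:1
Op 7: write(P1, v1, 101). refcount(pp3)=1 -> write in place. 4 ppages; refcounts: pp0:4 pp1:1 pp2:2 pp3:1
Op 8: write(P1, v1, 104). refcount(pp3)=1 -> write in place. 4 ppages; refcounts: pp0:4 pp1:1 pp2:2 pp3:1
Op 9: read(P1, v1) -> 104. No state change.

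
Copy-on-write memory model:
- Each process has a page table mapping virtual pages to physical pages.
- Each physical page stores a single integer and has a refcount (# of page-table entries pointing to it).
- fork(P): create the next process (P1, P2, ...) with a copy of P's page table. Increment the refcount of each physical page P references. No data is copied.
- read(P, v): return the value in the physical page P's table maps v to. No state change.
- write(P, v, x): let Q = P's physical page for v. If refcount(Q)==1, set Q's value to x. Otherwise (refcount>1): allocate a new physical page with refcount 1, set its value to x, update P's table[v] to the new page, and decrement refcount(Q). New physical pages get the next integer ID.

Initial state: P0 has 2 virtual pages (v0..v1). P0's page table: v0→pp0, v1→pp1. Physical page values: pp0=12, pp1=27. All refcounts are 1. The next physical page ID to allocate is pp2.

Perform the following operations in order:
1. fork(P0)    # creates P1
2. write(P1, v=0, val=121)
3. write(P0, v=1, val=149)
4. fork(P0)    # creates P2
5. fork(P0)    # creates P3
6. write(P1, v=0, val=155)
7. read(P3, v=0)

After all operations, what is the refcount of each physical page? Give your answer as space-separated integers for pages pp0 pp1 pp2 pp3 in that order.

Op 1: fork(P0) -> P1. 2 ppages; refcounts: pp0:2 pp1:2
Op 2: write(P1, v0, 121). refcount(pp0)=2>1 -> COPY to pp2. 3 ppages; refcounts: pp0:1 pp1:2 pp2:1
Op 3: write(P0, v1, 149). refcount(pp1)=2>1 -> COPY to pp3. 4 ppages; refcounts: pp0:1 pp1:1 pp2:1 pp3:1
Op 4: fork(P0) -> P2. 4 ppages; refcounts: pp0:2 pp1:1 pp2:1 pp3:2
Op 5: fork(P0) -> P3. 4 ppages; refcounts: pp0:3 pp1:1 pp2:1 pp3:3
Op 6: write(P1, v0, 155). refcount(pp2)=1 -> write in place. 4 ppages; refcounts: pp0:3 pp1:1 pp2:1 pp3:3
Op 7: read(P3, v0) -> 12. No state change.

Answer: 3 1 1 3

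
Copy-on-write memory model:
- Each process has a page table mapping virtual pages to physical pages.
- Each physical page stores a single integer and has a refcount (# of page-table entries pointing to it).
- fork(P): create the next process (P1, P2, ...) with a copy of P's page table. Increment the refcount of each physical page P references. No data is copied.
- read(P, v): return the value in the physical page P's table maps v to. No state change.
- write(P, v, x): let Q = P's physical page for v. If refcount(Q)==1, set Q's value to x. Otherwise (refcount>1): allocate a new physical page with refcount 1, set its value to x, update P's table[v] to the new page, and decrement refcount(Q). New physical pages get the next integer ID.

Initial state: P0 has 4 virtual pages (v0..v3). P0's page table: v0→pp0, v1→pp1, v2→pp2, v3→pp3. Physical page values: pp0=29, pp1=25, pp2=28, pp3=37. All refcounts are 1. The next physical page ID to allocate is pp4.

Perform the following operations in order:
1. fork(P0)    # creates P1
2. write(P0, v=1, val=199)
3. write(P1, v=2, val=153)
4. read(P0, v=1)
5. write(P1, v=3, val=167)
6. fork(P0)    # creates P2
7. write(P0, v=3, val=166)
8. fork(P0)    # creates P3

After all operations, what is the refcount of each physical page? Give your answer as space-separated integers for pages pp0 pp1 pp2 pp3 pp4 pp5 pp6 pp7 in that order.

Answer: 4 1 3 1 3 1 1 2

Derivation:
Op 1: fork(P0) -> P1. 4 ppages; refcounts: pp0:2 pp1:2 pp2:2 pp3:2
Op 2: write(P0, v1, 199). refcount(pp1)=2>1 -> COPY to pp4. 5 ppages; refcounts: pp0:2 pp1:1 pp2:2 pp3:2 pp4:1
Op 3: write(P1, v2, 153). refcount(pp2)=2>1 -> COPY to pp5. 6 ppages; refcounts: pp0:2 pp1:1 pp2:1 pp3:2 pp4:1 pp5:1
Op 4: read(P0, v1) -> 199. No state change.
Op 5: write(P1, v3, 167). refcount(pp3)=2>1 -> COPY to pp6. 7 ppages; refcounts: pp0:2 pp1:1 pp2:1 pp3:1 pp4:1 pp5:1 pp6:1
Op 6: fork(P0) -> P2. 7 ppages; refcounts: pp0:3 pp1:1 pp2:2 pp3:2 pp4:2 pp5:1 pp6:1
Op 7: write(P0, v3, 166). refcount(pp3)=2>1 -> COPY to pp7. 8 ppages; refcounts: pp0:3 pp1:1 pp2:2 pp3:1 pp4:2 pp5:1 pp6:1 pp7:1
Op 8: fork(P0) -> P3. 8 ppages; refcounts: pp0:4 pp1:1 pp2:3 pp3:1 pp4:3 pp5:1 pp6:1 pp7:2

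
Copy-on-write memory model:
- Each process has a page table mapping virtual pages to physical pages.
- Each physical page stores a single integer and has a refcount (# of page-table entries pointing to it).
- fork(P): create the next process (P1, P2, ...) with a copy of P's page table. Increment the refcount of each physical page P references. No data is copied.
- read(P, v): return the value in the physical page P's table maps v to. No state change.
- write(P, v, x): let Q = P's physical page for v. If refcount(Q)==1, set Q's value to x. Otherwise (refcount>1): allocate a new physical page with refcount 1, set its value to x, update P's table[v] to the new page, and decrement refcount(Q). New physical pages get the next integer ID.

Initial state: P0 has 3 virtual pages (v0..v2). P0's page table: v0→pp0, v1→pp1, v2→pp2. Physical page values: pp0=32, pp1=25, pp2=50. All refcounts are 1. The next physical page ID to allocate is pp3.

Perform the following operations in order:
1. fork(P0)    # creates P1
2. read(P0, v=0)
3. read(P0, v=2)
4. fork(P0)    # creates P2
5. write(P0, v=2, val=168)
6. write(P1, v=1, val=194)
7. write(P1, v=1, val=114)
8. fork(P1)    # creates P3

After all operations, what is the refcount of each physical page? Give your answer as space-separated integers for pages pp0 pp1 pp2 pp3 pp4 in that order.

Answer: 4 2 3 1 2

Derivation:
Op 1: fork(P0) -> P1. 3 ppages; refcounts: pp0:2 pp1:2 pp2:2
Op 2: read(P0, v0) -> 32. No state change.
Op 3: read(P0, v2) -> 50. No state change.
Op 4: fork(P0) -> P2. 3 ppages; refcounts: pp0:3 pp1:3 pp2:3
Op 5: write(P0, v2, 168). refcount(pp2)=3>1 -> COPY to pp3. 4 ppages; refcounts: pp0:3 pp1:3 pp2:2 pp3:1
Op 6: write(P1, v1, 194). refcount(pp1)=3>1 -> COPY to pp4. 5 ppages; refcounts: pp0:3 pp1:2 pp2:2 pp3:1 pp4:1
Op 7: write(P1, v1, 114). refcount(pp4)=1 -> write in place. 5 ppages; refcounts: pp0:3 pp1:2 pp2:2 pp3:1 pp4:1
Op 8: fork(P1) -> P3. 5 ppages; refcounts: pp0:4 pp1:2 pp2:3 pp3:1 pp4:2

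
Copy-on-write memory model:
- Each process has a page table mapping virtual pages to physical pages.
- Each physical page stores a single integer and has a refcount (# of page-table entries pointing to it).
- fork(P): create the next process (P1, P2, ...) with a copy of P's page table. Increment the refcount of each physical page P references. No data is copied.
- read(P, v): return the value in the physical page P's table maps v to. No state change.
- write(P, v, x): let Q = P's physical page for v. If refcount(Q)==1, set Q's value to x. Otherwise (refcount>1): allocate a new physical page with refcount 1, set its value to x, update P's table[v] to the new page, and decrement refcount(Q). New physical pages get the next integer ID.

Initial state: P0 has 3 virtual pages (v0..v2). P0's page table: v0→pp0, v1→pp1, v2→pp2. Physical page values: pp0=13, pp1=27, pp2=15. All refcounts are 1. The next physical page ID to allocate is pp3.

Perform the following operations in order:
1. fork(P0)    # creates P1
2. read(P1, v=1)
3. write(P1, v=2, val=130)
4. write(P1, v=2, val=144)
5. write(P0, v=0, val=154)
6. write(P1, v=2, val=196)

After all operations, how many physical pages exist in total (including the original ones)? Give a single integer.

Op 1: fork(P0) -> P1. 3 ppages; refcounts: pp0:2 pp1:2 pp2:2
Op 2: read(P1, v1) -> 27. No state change.
Op 3: write(P1, v2, 130). refcount(pp2)=2>1 -> COPY to pp3. 4 ppages; refcounts: pp0:2 pp1:2 pp2:1 pp3:1
Op 4: write(P1, v2, 144). refcount(pp3)=1 -> write in place. 4 ppages; refcounts: pp0:2 pp1:2 pp2:1 pp3:1
Op 5: write(P0, v0, 154). refcount(pp0)=2>1 -> COPY to pp4. 5 ppages; refcounts: pp0:1 pp1:2 pp2:1 pp3:1 pp4:1
Op 6: write(P1, v2, 196). refcount(pp3)=1 -> write in place. 5 ppages; refcounts: pp0:1 pp1:2 pp2:1 pp3:1 pp4:1

Answer: 5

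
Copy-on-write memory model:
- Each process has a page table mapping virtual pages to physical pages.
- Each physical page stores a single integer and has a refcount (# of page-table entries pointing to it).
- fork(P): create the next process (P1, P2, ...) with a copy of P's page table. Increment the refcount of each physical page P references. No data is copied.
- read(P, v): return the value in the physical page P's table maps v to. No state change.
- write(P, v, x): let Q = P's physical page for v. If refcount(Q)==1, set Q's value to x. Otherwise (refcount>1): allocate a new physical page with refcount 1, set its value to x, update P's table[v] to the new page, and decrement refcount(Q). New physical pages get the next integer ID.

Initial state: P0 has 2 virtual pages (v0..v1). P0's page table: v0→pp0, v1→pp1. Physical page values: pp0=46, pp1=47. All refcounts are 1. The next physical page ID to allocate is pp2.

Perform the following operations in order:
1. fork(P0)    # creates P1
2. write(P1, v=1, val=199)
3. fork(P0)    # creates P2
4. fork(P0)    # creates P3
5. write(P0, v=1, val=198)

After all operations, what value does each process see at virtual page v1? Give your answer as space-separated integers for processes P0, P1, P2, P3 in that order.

Answer: 198 199 47 47

Derivation:
Op 1: fork(P0) -> P1. 2 ppages; refcounts: pp0:2 pp1:2
Op 2: write(P1, v1, 199). refcount(pp1)=2>1 -> COPY to pp2. 3 ppages; refcounts: pp0:2 pp1:1 pp2:1
Op 3: fork(P0) -> P2. 3 ppages; refcounts: pp0:3 pp1:2 pp2:1
Op 4: fork(P0) -> P3. 3 ppages; refcounts: pp0:4 pp1:3 pp2:1
Op 5: write(P0, v1, 198). refcount(pp1)=3>1 -> COPY to pp3. 4 ppages; refcounts: pp0:4 pp1:2 pp2:1 pp3:1
P0: v1 -> pp3 = 198
P1: v1 -> pp2 = 199
P2: v1 -> pp1 = 47
P3: v1 -> pp1 = 47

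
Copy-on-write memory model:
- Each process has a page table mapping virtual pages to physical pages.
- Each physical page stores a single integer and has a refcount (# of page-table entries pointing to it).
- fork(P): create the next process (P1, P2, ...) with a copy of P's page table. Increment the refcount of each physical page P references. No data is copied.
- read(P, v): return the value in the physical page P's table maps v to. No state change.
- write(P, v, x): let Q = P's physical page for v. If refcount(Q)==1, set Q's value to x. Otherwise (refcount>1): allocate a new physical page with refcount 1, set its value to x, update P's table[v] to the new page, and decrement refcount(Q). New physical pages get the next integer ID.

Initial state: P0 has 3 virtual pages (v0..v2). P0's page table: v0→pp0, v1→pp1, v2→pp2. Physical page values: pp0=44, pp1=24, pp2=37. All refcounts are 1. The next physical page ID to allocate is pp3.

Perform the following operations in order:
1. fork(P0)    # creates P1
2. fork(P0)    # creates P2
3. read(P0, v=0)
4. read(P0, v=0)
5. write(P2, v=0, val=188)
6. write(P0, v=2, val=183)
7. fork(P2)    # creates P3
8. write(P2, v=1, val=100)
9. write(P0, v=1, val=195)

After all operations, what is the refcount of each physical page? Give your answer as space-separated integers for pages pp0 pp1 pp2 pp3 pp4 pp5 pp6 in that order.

Op 1: fork(P0) -> P1. 3 ppages; refcounts: pp0:2 pp1:2 pp2:2
Op 2: fork(P0) -> P2. 3 ppages; refcounts: pp0:3 pp1:3 pp2:3
Op 3: read(P0, v0) -> 44. No state change.
Op 4: read(P0, v0) -> 44. No state change.
Op 5: write(P2, v0, 188). refcount(pp0)=3>1 -> COPY to pp3. 4 ppages; refcounts: pp0:2 pp1:3 pp2:3 pp3:1
Op 6: write(P0, v2, 183). refcount(pp2)=3>1 -> COPY to pp4. 5 ppages; refcounts: pp0:2 pp1:3 pp2:2 pp3:1 pp4:1
Op 7: fork(P2) -> P3. 5 ppages; refcounts: pp0:2 pp1:4 pp2:3 pp3:2 pp4:1
Op 8: write(P2, v1, 100). refcount(pp1)=4>1 -> COPY to pp5. 6 ppages; refcounts: pp0:2 pp1:3 pp2:3 pp3:2 pp4:1 pp5:1
Op 9: write(P0, v1, 195). refcount(pp1)=3>1 -> COPY to pp6. 7 ppages; refcounts: pp0:2 pp1:2 pp2:3 pp3:2 pp4:1 pp5:1 pp6:1

Answer: 2 2 3 2 1 1 1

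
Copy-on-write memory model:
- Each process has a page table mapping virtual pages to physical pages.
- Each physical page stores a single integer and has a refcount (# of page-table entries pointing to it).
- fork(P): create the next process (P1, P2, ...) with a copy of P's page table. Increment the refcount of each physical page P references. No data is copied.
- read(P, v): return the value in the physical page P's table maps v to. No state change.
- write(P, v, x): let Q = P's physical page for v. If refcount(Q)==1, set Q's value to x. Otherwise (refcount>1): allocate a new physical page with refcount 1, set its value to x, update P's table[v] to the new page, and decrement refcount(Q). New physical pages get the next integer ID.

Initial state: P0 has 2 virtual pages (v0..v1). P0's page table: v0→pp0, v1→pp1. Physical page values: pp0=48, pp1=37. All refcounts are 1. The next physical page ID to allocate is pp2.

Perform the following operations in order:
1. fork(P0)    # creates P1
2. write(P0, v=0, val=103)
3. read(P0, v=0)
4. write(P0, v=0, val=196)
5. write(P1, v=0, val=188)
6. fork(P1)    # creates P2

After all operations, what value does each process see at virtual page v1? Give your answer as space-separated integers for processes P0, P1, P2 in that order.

Answer: 37 37 37

Derivation:
Op 1: fork(P0) -> P1. 2 ppages; refcounts: pp0:2 pp1:2
Op 2: write(P0, v0, 103). refcount(pp0)=2>1 -> COPY to pp2. 3 ppages; refcounts: pp0:1 pp1:2 pp2:1
Op 3: read(P0, v0) -> 103. No state change.
Op 4: write(P0, v0, 196). refcount(pp2)=1 -> write in place. 3 ppages; refcounts: pp0:1 pp1:2 pp2:1
Op 5: write(P1, v0, 188). refcount(pp0)=1 -> write in place. 3 ppages; refcounts: pp0:1 pp1:2 pp2:1
Op 6: fork(P1) -> P2. 3 ppages; refcounts: pp0:2 pp1:3 pp2:1
P0: v1 -> pp1 = 37
P1: v1 -> pp1 = 37
P2: v1 -> pp1 = 37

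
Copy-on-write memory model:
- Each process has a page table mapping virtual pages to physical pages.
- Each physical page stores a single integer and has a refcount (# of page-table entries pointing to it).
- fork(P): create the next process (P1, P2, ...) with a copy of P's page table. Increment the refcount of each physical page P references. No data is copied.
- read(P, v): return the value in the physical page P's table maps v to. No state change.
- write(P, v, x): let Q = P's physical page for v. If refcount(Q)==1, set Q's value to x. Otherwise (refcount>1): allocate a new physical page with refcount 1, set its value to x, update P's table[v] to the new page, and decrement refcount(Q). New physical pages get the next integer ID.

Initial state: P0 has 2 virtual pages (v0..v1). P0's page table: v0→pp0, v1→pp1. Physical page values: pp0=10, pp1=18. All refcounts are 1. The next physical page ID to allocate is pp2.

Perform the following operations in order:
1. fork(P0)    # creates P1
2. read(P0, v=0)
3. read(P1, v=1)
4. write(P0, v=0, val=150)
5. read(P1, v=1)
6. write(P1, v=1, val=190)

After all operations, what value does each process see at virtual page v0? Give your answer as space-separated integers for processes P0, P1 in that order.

Answer: 150 10

Derivation:
Op 1: fork(P0) -> P1. 2 ppages; refcounts: pp0:2 pp1:2
Op 2: read(P0, v0) -> 10. No state change.
Op 3: read(P1, v1) -> 18. No state change.
Op 4: write(P0, v0, 150). refcount(pp0)=2>1 -> COPY to pp2. 3 ppages; refcounts: pp0:1 pp1:2 pp2:1
Op 5: read(P1, v1) -> 18. No state change.
Op 6: write(P1, v1, 190). refcount(pp1)=2>1 -> COPY to pp3. 4 ppages; refcounts: pp0:1 pp1:1 pp2:1 pp3:1
P0: v0 -> pp2 = 150
P1: v0 -> pp0 = 10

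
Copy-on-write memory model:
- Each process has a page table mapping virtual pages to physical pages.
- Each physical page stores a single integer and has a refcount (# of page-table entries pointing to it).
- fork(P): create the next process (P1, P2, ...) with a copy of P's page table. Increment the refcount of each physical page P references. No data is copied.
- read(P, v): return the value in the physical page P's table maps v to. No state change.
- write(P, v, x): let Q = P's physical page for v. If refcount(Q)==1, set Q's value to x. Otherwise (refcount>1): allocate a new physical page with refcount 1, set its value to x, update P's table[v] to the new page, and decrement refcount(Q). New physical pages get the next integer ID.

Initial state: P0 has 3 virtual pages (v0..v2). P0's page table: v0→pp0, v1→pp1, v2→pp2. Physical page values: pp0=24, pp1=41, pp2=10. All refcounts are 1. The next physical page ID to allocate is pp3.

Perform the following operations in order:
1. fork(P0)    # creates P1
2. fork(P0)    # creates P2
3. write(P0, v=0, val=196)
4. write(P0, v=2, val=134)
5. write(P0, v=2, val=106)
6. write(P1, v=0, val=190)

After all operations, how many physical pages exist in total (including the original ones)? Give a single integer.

Answer: 6

Derivation:
Op 1: fork(P0) -> P1. 3 ppages; refcounts: pp0:2 pp1:2 pp2:2
Op 2: fork(P0) -> P2. 3 ppages; refcounts: pp0:3 pp1:3 pp2:3
Op 3: write(P0, v0, 196). refcount(pp0)=3>1 -> COPY to pp3. 4 ppages; refcounts: pp0:2 pp1:3 pp2:3 pp3:1
Op 4: write(P0, v2, 134). refcount(pp2)=3>1 -> COPY to pp4. 5 ppages; refcounts: pp0:2 pp1:3 pp2:2 pp3:1 pp4:1
Op 5: write(P0, v2, 106). refcount(pp4)=1 -> write in place. 5 ppages; refcounts: pp0:2 pp1:3 pp2:2 pp3:1 pp4:1
Op 6: write(P1, v0, 190). refcount(pp0)=2>1 -> COPY to pp5. 6 ppages; refcounts: pp0:1 pp1:3 pp2:2 pp3:1 pp4:1 pp5:1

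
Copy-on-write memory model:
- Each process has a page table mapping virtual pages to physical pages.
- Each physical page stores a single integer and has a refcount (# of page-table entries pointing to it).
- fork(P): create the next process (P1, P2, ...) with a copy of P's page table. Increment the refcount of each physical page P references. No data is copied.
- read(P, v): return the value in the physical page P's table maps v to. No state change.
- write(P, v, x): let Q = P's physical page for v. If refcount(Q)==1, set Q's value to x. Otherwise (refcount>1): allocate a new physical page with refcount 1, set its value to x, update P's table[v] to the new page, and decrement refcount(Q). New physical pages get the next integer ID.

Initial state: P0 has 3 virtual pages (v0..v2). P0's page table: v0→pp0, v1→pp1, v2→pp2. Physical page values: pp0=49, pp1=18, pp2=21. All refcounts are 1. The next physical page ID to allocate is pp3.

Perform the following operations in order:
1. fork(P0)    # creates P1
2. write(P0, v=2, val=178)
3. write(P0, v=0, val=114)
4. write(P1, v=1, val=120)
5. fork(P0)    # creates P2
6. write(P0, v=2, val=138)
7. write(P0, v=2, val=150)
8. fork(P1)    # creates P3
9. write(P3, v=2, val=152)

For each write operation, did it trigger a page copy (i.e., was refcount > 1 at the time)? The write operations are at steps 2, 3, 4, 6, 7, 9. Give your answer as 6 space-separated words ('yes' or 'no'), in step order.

Op 1: fork(P0) -> P1. 3 ppages; refcounts: pp0:2 pp1:2 pp2:2
Op 2: write(P0, v2, 178). refcount(pp2)=2>1 -> COPY to pp3. 4 ppages; refcounts: pp0:2 pp1:2 pp2:1 pp3:1
Op 3: write(P0, v0, 114). refcount(pp0)=2>1 -> COPY to pp4. 5 ppages; refcounts: pp0:1 pp1:2 pp2:1 pp3:1 pp4:1
Op 4: write(P1, v1, 120). refcount(pp1)=2>1 -> COPY to pp5. 6 ppages; refcounts: pp0:1 pp1:1 pp2:1 pp3:1 pp4:1 pp5:1
Op 5: fork(P0) -> P2. 6 ppages; refcounts: pp0:1 pp1:2 pp2:1 pp3:2 pp4:2 pp5:1
Op 6: write(P0, v2, 138). refcount(pp3)=2>1 -> COPY to pp6. 7 ppages; refcounts: pp0:1 pp1:2 pp2:1 pp3:1 pp4:2 pp5:1 pp6:1
Op 7: write(P0, v2, 150). refcount(pp6)=1 -> write in place. 7 ppages; refcounts: pp0:1 pp1:2 pp2:1 pp3:1 pp4:2 pp5:1 pp6:1
Op 8: fork(P1) -> P3. 7 ppages; refcounts: pp0:2 pp1:2 pp2:2 pp3:1 pp4:2 pp5:2 pp6:1
Op 9: write(P3, v2, 152). refcount(pp2)=2>1 -> COPY to pp7. 8 ppages; refcounts: pp0:2 pp1:2 pp2:1 pp3:1 pp4:2 pp5:2 pp6:1 pp7:1

yes yes yes yes no yes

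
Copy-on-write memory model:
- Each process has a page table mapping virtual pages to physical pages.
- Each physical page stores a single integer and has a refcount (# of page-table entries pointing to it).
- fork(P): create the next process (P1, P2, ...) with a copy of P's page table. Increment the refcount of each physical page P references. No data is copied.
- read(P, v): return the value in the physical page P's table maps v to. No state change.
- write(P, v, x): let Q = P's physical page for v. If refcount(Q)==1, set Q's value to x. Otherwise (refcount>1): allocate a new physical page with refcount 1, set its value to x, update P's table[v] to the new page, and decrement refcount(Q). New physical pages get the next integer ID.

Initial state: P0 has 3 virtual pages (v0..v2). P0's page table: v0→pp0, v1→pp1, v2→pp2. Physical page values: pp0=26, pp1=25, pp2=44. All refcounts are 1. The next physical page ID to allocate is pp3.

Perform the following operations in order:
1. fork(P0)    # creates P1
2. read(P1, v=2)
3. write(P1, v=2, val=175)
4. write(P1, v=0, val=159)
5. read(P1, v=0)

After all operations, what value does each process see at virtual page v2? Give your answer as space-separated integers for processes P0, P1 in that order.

Answer: 44 175

Derivation:
Op 1: fork(P0) -> P1. 3 ppages; refcounts: pp0:2 pp1:2 pp2:2
Op 2: read(P1, v2) -> 44. No state change.
Op 3: write(P1, v2, 175). refcount(pp2)=2>1 -> COPY to pp3. 4 ppages; refcounts: pp0:2 pp1:2 pp2:1 pp3:1
Op 4: write(P1, v0, 159). refcount(pp0)=2>1 -> COPY to pp4. 5 ppages; refcounts: pp0:1 pp1:2 pp2:1 pp3:1 pp4:1
Op 5: read(P1, v0) -> 159. No state change.
P0: v2 -> pp2 = 44
P1: v2 -> pp3 = 175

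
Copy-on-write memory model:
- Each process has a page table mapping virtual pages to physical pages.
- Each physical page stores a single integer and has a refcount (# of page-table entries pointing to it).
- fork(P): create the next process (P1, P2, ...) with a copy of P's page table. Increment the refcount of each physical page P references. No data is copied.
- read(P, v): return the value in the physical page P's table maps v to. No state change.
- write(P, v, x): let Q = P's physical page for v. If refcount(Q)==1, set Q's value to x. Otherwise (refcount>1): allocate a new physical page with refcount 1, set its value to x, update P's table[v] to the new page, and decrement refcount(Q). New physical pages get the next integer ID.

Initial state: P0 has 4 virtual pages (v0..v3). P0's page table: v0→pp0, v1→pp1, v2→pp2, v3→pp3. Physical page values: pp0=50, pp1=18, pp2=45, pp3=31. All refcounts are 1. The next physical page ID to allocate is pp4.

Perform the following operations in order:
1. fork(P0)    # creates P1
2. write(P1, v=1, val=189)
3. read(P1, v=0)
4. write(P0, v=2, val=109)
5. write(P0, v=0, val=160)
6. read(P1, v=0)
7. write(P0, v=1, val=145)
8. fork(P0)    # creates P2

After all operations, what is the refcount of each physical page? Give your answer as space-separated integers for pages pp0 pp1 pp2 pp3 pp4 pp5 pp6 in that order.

Answer: 1 2 1 3 1 2 2

Derivation:
Op 1: fork(P0) -> P1. 4 ppages; refcounts: pp0:2 pp1:2 pp2:2 pp3:2
Op 2: write(P1, v1, 189). refcount(pp1)=2>1 -> COPY to pp4. 5 ppages; refcounts: pp0:2 pp1:1 pp2:2 pp3:2 pp4:1
Op 3: read(P1, v0) -> 50. No state change.
Op 4: write(P0, v2, 109). refcount(pp2)=2>1 -> COPY to pp5. 6 ppages; refcounts: pp0:2 pp1:1 pp2:1 pp3:2 pp4:1 pp5:1
Op 5: write(P0, v0, 160). refcount(pp0)=2>1 -> COPY to pp6. 7 ppages; refcounts: pp0:1 pp1:1 pp2:1 pp3:2 pp4:1 pp5:1 pp6:1
Op 6: read(P1, v0) -> 50. No state change.
Op 7: write(P0, v1, 145). refcount(pp1)=1 -> write in place. 7 ppages; refcounts: pp0:1 pp1:1 pp2:1 pp3:2 pp4:1 pp5:1 pp6:1
Op 8: fork(P0) -> P2. 7 ppages; refcounts: pp0:1 pp1:2 pp2:1 pp3:3 pp4:1 pp5:2 pp6:2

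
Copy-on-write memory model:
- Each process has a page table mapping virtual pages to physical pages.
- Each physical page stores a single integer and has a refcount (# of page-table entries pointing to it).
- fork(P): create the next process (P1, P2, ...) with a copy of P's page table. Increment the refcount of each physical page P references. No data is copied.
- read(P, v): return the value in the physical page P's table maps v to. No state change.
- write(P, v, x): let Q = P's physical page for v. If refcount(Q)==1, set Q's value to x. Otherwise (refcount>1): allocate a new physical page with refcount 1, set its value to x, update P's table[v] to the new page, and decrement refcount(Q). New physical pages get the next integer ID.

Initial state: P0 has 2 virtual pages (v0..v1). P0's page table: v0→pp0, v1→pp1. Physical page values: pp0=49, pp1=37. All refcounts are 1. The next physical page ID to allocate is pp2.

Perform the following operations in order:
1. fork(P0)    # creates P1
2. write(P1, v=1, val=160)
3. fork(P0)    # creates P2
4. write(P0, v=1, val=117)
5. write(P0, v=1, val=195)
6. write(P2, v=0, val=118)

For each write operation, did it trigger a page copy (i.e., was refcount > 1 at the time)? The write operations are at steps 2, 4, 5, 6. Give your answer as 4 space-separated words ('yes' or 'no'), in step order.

Op 1: fork(P0) -> P1. 2 ppages; refcounts: pp0:2 pp1:2
Op 2: write(P1, v1, 160). refcount(pp1)=2>1 -> COPY to pp2. 3 ppages; refcounts: pp0:2 pp1:1 pp2:1
Op 3: fork(P0) -> P2. 3 ppages; refcounts: pp0:3 pp1:2 pp2:1
Op 4: write(P0, v1, 117). refcount(pp1)=2>1 -> COPY to pp3. 4 ppages; refcounts: pp0:3 pp1:1 pp2:1 pp3:1
Op 5: write(P0, v1, 195). refcount(pp3)=1 -> write in place. 4 ppages; refcounts: pp0:3 pp1:1 pp2:1 pp3:1
Op 6: write(P2, v0, 118). refcount(pp0)=3>1 -> COPY to pp4. 5 ppages; refcounts: pp0:2 pp1:1 pp2:1 pp3:1 pp4:1

yes yes no yes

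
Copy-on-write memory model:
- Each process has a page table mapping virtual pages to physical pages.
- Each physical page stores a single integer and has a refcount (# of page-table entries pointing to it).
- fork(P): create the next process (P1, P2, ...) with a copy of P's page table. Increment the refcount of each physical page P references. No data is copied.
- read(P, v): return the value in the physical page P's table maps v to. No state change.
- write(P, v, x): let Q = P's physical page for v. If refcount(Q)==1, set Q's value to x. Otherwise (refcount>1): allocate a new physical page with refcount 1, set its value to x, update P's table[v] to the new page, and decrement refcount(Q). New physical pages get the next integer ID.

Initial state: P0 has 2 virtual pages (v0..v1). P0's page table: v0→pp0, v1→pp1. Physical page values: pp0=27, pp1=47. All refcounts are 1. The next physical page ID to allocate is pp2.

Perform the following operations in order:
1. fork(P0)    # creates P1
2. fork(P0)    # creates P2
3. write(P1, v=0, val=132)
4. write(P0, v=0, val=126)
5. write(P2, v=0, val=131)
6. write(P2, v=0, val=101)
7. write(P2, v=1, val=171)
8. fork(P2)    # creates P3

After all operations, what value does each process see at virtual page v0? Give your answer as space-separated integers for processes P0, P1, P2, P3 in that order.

Answer: 126 132 101 101

Derivation:
Op 1: fork(P0) -> P1. 2 ppages; refcounts: pp0:2 pp1:2
Op 2: fork(P0) -> P2. 2 ppages; refcounts: pp0:3 pp1:3
Op 3: write(P1, v0, 132). refcount(pp0)=3>1 -> COPY to pp2. 3 ppages; refcounts: pp0:2 pp1:3 pp2:1
Op 4: write(P0, v0, 126). refcount(pp0)=2>1 -> COPY to pp3. 4 ppages; refcounts: pp0:1 pp1:3 pp2:1 pp3:1
Op 5: write(P2, v0, 131). refcount(pp0)=1 -> write in place. 4 ppages; refcounts: pp0:1 pp1:3 pp2:1 pp3:1
Op 6: write(P2, v0, 101). refcount(pp0)=1 -> write in place. 4 ppages; refcounts: pp0:1 pp1:3 pp2:1 pp3:1
Op 7: write(P2, v1, 171). refcount(pp1)=3>1 -> COPY to pp4. 5 ppages; refcounts: pp0:1 pp1:2 pp2:1 pp3:1 pp4:1
Op 8: fork(P2) -> P3. 5 ppages; refcounts: pp0:2 pp1:2 pp2:1 pp3:1 pp4:2
P0: v0 -> pp3 = 126
P1: v0 -> pp2 = 132
P2: v0 -> pp0 = 101
P3: v0 -> pp0 = 101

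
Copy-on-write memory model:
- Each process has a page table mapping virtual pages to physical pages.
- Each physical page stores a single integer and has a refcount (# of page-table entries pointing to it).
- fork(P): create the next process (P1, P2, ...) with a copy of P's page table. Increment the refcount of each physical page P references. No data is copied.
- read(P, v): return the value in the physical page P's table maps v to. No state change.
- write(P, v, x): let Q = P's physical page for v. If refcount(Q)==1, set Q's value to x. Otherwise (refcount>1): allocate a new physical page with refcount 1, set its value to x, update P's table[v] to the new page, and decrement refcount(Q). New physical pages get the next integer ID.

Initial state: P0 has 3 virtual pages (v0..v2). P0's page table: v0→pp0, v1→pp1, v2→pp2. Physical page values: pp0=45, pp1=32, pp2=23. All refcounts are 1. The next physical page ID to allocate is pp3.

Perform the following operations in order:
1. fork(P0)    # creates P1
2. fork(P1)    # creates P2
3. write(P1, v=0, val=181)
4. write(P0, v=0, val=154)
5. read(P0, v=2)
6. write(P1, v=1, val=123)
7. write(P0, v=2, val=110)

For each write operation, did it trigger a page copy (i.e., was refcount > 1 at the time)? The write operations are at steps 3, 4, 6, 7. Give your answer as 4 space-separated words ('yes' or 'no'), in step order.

Op 1: fork(P0) -> P1. 3 ppages; refcounts: pp0:2 pp1:2 pp2:2
Op 2: fork(P1) -> P2. 3 ppages; refcounts: pp0:3 pp1:3 pp2:3
Op 3: write(P1, v0, 181). refcount(pp0)=3>1 -> COPY to pp3. 4 ppages; refcounts: pp0:2 pp1:3 pp2:3 pp3:1
Op 4: write(P0, v0, 154). refcount(pp0)=2>1 -> COPY to pp4. 5 ppages; refcounts: pp0:1 pp1:3 pp2:3 pp3:1 pp4:1
Op 5: read(P0, v2) -> 23. No state change.
Op 6: write(P1, v1, 123). refcount(pp1)=3>1 -> COPY to pp5. 6 ppages; refcounts: pp0:1 pp1:2 pp2:3 pp3:1 pp4:1 pp5:1
Op 7: write(P0, v2, 110). refcount(pp2)=3>1 -> COPY to pp6. 7 ppages; refcounts: pp0:1 pp1:2 pp2:2 pp3:1 pp4:1 pp5:1 pp6:1

yes yes yes yes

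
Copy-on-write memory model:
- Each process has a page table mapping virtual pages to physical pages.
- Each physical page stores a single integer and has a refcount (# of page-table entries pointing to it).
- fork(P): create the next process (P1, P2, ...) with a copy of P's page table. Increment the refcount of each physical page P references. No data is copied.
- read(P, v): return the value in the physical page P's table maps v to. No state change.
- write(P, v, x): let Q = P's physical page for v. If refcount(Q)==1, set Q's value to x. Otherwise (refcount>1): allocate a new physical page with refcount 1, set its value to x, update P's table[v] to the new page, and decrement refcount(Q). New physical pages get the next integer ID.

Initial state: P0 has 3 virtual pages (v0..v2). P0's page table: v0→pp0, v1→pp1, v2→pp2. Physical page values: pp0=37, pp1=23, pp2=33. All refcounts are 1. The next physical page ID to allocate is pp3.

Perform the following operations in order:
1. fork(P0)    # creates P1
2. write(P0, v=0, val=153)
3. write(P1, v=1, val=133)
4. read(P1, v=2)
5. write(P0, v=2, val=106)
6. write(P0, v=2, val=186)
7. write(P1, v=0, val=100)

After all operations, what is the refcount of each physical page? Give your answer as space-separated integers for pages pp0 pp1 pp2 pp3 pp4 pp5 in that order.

Op 1: fork(P0) -> P1. 3 ppages; refcounts: pp0:2 pp1:2 pp2:2
Op 2: write(P0, v0, 153). refcount(pp0)=2>1 -> COPY to pp3. 4 ppages; refcounts: pp0:1 pp1:2 pp2:2 pp3:1
Op 3: write(P1, v1, 133). refcount(pp1)=2>1 -> COPY to pp4. 5 ppages; refcounts: pp0:1 pp1:1 pp2:2 pp3:1 pp4:1
Op 4: read(P1, v2) -> 33. No state change.
Op 5: write(P0, v2, 106). refcount(pp2)=2>1 -> COPY to pp5. 6 ppages; refcounts: pp0:1 pp1:1 pp2:1 pp3:1 pp4:1 pp5:1
Op 6: write(P0, v2, 186). refcount(pp5)=1 -> write in place. 6 ppages; refcounts: pp0:1 pp1:1 pp2:1 pp3:1 pp4:1 pp5:1
Op 7: write(P1, v0, 100). refcount(pp0)=1 -> write in place. 6 ppages; refcounts: pp0:1 pp1:1 pp2:1 pp3:1 pp4:1 pp5:1

Answer: 1 1 1 1 1 1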